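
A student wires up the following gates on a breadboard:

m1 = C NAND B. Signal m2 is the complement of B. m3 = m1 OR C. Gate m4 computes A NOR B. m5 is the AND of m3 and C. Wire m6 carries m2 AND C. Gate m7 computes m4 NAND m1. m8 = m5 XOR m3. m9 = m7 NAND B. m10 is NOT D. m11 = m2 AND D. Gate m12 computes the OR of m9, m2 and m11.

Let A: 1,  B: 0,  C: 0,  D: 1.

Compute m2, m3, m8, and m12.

m2 = 1, m3 = 1, m8 = 1, m12 = 1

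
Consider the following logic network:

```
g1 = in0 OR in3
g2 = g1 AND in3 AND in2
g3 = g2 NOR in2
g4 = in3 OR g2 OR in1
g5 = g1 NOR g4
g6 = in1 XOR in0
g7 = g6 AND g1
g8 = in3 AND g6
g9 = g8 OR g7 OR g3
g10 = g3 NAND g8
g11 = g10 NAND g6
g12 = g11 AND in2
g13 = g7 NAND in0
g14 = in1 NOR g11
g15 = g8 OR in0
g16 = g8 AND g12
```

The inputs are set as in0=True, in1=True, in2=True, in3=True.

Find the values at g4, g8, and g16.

g1 = in0 OR in3 = True OR True = True
g2 = g1 AND in3 AND in2 = True AND True AND True = True
g3 = g2 NOR in2 = True NOR True = False
g4 = in3 OR g2 OR in1 = True OR True OR True = True
g6 = in1 XOR in0 = True XOR True = False
g8 = in3 AND g6 = True AND False = False
g10 = g3 NAND g8 = False NAND False = True
g11 = g10 NAND g6 = True NAND False = True
g12 = g11 AND in2 = True AND True = True
g16 = g8 AND g12 = False AND True = False

g4 = True  g8 = False  g16 = False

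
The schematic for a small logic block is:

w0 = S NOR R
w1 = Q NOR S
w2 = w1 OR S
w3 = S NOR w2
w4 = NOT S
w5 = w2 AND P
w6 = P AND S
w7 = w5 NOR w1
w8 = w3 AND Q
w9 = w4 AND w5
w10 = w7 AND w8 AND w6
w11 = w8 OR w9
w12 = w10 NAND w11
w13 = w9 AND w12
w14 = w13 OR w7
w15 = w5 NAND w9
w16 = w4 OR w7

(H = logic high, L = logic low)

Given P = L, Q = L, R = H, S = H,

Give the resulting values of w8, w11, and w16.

w1 = Q NOR S = L NOR H = L
w2 = w1 OR S = L OR H = H
w3 = S NOR w2 = H NOR H = L
w4 = NOT S = NOT H = L
w5 = w2 AND P = H AND L = L
w7 = w5 NOR w1 = L NOR L = H
w8 = w3 AND Q = L AND L = L
w9 = w4 AND w5 = L AND L = L
w11 = w8 OR w9 = L OR L = L
w16 = w4 OR w7 = L OR H = H

w8 = L, w11 = L, w16 = H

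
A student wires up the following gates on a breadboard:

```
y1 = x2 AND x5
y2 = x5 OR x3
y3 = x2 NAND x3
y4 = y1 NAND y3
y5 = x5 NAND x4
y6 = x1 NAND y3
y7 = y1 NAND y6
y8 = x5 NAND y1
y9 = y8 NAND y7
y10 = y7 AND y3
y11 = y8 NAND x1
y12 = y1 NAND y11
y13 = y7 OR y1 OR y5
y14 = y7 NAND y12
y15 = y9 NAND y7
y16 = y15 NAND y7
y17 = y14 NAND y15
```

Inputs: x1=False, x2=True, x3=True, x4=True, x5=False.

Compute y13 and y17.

y13 = True; y17 = True

y1 = x2 AND x5 = True AND False = False
y3 = x2 NAND x3 = True NAND True = False
y5 = x5 NAND x4 = False NAND True = True
y6 = x1 NAND y3 = False NAND False = True
y7 = y1 NAND y6 = False NAND True = True
y8 = x5 NAND y1 = False NAND False = True
y9 = y8 NAND y7 = True NAND True = False
y11 = y8 NAND x1 = True NAND False = True
y12 = y1 NAND y11 = False NAND True = True
y13 = y7 OR y1 OR y5 = True OR False OR True = True
y14 = y7 NAND y12 = True NAND True = False
y15 = y9 NAND y7 = False NAND True = True
y17 = y14 NAND y15 = False NAND True = True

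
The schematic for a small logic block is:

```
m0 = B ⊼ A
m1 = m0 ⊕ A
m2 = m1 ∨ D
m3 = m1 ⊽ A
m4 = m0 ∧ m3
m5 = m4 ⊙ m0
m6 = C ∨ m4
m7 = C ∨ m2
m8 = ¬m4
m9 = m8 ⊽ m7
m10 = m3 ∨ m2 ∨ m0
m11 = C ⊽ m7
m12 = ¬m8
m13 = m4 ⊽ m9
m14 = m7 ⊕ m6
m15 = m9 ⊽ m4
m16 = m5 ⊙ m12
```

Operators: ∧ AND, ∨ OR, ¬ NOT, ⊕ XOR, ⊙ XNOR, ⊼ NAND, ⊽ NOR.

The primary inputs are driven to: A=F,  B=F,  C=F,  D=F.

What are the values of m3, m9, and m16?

m3 = F  m9 = F  m16 = T

m0 = B NAND A = F NAND F = T
m1 = m0 XOR A = T XOR F = T
m2 = m1 OR D = T OR F = T
m3 = m1 NOR A = T NOR F = F
m4 = m0 AND m3 = T AND F = F
m5 = m4 XNOR m0 = F XNOR T = F
m7 = C OR m2 = F OR T = T
m8 = NOT m4 = NOT F = T
m9 = m8 NOR m7 = T NOR T = F
m12 = NOT m8 = NOT T = F
m16 = m5 XNOR m12 = F XNOR F = T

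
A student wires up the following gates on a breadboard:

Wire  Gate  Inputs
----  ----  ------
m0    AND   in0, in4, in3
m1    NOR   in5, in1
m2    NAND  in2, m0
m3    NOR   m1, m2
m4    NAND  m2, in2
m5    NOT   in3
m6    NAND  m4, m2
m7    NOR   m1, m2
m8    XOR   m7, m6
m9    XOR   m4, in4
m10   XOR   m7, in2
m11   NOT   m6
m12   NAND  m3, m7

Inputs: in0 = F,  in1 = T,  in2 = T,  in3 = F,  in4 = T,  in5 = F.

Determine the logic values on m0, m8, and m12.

m0 = F; m8 = T; m12 = T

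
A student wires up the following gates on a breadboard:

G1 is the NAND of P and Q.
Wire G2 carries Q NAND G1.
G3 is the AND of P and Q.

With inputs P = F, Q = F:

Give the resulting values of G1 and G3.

G1 = T; G3 = F

G1 = P NAND Q = F NAND F = T
G3 = P AND Q = F AND F = F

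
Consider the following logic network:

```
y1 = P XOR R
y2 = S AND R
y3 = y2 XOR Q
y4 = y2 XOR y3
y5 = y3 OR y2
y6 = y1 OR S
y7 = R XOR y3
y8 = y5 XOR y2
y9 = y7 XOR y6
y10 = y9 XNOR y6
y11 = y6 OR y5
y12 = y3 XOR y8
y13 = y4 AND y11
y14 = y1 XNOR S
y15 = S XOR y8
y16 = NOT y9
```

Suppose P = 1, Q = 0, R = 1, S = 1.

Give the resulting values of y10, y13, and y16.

y10 = 1, y13 = 0, y16 = 0

y1 = P XOR R = 1 XOR 1 = 0
y2 = S AND R = 1 AND 1 = 1
y3 = y2 XOR Q = 1 XOR 0 = 1
y4 = y2 XOR y3 = 1 XOR 1 = 0
y5 = y3 OR y2 = 1 OR 1 = 1
y6 = y1 OR S = 0 OR 1 = 1
y7 = R XOR y3 = 1 XOR 1 = 0
y9 = y7 XOR y6 = 0 XOR 1 = 1
y10 = y9 XNOR y6 = 1 XNOR 1 = 1
y11 = y6 OR y5 = 1 OR 1 = 1
y13 = y4 AND y11 = 0 AND 1 = 0
y16 = NOT y9 = NOT 1 = 0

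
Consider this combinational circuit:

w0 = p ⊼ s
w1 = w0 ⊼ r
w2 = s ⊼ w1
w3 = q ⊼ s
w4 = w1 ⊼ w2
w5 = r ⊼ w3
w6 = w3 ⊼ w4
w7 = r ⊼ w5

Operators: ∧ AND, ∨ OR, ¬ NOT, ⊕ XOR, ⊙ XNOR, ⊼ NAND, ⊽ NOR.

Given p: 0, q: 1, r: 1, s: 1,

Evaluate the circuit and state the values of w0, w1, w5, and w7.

w0 = 1; w1 = 0; w5 = 1; w7 = 0

w0 = p NAND s = 0 NAND 1 = 1
w1 = w0 NAND r = 1 NAND 1 = 0
w3 = q NAND s = 1 NAND 1 = 0
w5 = r NAND w3 = 1 NAND 0 = 1
w7 = r NAND w5 = 1 NAND 1 = 0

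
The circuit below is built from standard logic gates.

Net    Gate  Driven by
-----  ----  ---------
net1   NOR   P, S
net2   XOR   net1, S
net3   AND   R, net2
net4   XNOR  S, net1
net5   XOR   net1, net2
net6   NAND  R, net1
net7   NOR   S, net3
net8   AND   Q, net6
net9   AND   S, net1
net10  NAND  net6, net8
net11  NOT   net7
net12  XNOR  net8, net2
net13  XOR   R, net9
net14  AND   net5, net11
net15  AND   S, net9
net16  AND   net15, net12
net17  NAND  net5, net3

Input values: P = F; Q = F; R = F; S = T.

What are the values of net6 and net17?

net1 = P NOR S = F NOR T = F
net2 = net1 XOR S = F XOR T = T
net3 = R AND net2 = F AND T = F
net5 = net1 XOR net2 = F XOR T = T
net6 = R NAND net1 = F NAND F = T
net17 = net5 NAND net3 = T NAND F = T

net6 = T, net17 = T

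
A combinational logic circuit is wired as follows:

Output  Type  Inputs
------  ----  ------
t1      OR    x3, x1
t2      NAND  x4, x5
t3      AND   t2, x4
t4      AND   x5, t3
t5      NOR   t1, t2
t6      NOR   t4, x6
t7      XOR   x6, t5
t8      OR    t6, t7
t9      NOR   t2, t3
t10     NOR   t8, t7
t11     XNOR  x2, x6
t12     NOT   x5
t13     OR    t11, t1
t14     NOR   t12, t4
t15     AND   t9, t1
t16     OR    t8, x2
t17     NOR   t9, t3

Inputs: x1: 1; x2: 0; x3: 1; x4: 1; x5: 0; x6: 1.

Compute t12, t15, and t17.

t12 = 1, t15 = 0, t17 = 0

t1 = x3 OR x1 = 1 OR 1 = 1
t2 = x4 NAND x5 = 1 NAND 0 = 1
t3 = t2 AND x4 = 1 AND 1 = 1
t9 = t2 NOR t3 = 1 NOR 1 = 0
t12 = NOT x5 = NOT 0 = 1
t15 = t9 AND t1 = 0 AND 1 = 0
t17 = t9 NOR t3 = 0 NOR 1 = 0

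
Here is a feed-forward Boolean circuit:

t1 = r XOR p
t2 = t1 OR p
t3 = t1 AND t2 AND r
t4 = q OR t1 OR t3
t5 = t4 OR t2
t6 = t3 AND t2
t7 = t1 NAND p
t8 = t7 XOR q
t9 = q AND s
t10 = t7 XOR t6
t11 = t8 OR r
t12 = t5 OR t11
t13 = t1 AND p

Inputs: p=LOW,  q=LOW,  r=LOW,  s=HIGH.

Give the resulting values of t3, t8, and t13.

t1 = r XOR p = LOW XOR LOW = LOW
t2 = t1 OR p = LOW OR LOW = LOW
t3 = t1 AND t2 AND r = LOW AND LOW AND LOW = LOW
t7 = t1 NAND p = LOW NAND LOW = HIGH
t8 = t7 XOR q = HIGH XOR LOW = HIGH
t13 = t1 AND p = LOW AND LOW = LOW

t3 = LOW; t8 = HIGH; t13 = LOW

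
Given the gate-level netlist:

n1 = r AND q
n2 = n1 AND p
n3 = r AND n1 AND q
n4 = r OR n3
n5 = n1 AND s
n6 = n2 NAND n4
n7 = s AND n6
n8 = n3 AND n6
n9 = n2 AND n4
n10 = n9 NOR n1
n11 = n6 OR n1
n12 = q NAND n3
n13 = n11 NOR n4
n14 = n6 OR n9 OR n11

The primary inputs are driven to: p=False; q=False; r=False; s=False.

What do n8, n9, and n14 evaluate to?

n1 = r AND q = False AND False = False
n2 = n1 AND p = False AND False = False
n3 = r AND n1 AND q = False AND False AND False = False
n4 = r OR n3 = False OR False = False
n6 = n2 NAND n4 = False NAND False = True
n8 = n3 AND n6 = False AND True = False
n9 = n2 AND n4 = False AND False = False
n11 = n6 OR n1 = True OR False = True
n14 = n6 OR n9 OR n11 = True OR False OR True = True

n8 = False, n9 = False, n14 = True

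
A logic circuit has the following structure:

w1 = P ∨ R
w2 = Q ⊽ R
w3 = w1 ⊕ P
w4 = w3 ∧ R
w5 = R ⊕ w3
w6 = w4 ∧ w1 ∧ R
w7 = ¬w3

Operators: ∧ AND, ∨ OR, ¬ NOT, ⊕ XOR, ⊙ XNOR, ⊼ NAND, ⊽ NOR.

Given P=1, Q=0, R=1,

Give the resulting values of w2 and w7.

w2 = 0; w7 = 1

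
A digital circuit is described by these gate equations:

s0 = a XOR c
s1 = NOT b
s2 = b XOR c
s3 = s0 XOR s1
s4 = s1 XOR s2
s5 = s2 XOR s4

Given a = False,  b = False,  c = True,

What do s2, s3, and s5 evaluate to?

s0 = a XOR c = False XOR True = True
s1 = NOT b = NOT False = True
s2 = b XOR c = False XOR True = True
s3 = s0 XOR s1 = True XOR True = False
s4 = s1 XOR s2 = True XOR True = False
s5 = s2 XOR s4 = True XOR False = True

s2 = True; s3 = False; s5 = True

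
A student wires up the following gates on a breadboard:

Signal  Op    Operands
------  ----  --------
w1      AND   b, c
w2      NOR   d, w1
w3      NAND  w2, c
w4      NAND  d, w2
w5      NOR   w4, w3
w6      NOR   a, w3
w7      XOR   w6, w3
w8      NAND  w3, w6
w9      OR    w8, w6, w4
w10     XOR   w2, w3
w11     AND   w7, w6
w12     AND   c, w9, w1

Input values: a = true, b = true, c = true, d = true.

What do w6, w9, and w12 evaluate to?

w6 = false, w9 = true, w12 = true

w1 = b AND c = true AND true = true
w2 = d NOR w1 = true NOR true = false
w3 = w2 NAND c = false NAND true = true
w4 = d NAND w2 = true NAND false = true
w6 = a NOR w3 = true NOR true = false
w8 = w3 NAND w6 = true NAND false = true
w9 = w8 OR w6 OR w4 = true OR false OR true = true
w12 = c AND w9 AND w1 = true AND true AND true = true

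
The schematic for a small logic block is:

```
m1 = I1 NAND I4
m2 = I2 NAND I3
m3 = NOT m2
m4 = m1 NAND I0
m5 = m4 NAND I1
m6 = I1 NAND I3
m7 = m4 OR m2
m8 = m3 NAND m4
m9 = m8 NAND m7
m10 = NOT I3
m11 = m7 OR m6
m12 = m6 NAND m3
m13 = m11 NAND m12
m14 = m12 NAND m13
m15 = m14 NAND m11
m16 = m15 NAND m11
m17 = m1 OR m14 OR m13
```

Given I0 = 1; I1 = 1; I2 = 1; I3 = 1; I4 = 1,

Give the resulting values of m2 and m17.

m2 = 0, m17 = 1

m1 = I1 NAND I4 = 1 NAND 1 = 0
m2 = I2 NAND I3 = 1 NAND 1 = 0
m3 = NOT m2 = NOT 0 = 1
m4 = m1 NAND I0 = 0 NAND 1 = 1
m6 = I1 NAND I3 = 1 NAND 1 = 0
m7 = m4 OR m2 = 1 OR 0 = 1
m11 = m7 OR m6 = 1 OR 0 = 1
m12 = m6 NAND m3 = 0 NAND 1 = 1
m13 = m11 NAND m12 = 1 NAND 1 = 0
m14 = m12 NAND m13 = 1 NAND 0 = 1
m17 = m1 OR m14 OR m13 = 0 OR 1 OR 0 = 1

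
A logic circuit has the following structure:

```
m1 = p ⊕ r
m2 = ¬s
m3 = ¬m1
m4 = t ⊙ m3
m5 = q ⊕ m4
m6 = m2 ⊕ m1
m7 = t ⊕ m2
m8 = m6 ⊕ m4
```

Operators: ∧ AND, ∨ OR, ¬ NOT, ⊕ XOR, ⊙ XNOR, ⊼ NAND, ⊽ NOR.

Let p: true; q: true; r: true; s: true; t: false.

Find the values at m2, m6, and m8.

m2 = false, m6 = false, m8 = false

m1 = p XOR r = true XOR true = false
m2 = NOT s = NOT true = false
m3 = NOT m1 = NOT false = true
m4 = t XNOR m3 = false XNOR true = false
m6 = m2 XOR m1 = false XOR false = false
m8 = m6 XOR m4 = false XOR false = false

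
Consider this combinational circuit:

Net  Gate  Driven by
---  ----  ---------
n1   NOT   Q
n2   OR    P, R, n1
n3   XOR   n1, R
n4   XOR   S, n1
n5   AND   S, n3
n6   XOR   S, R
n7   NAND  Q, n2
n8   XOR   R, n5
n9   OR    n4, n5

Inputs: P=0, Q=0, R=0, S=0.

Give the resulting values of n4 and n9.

n1 = NOT Q = NOT 0 = 1
n3 = n1 XOR R = 1 XOR 0 = 1
n4 = S XOR n1 = 0 XOR 1 = 1
n5 = S AND n3 = 0 AND 1 = 0
n9 = n4 OR n5 = 1 OR 0 = 1

n4 = 1, n9 = 1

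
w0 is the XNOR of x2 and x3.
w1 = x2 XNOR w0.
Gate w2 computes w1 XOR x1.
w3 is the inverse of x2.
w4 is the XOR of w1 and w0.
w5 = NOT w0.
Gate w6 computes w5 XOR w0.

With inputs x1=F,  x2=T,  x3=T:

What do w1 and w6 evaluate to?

w1 = T, w6 = T

w0 = x2 XNOR x3 = T XNOR T = T
w1 = x2 XNOR w0 = T XNOR T = T
w5 = NOT w0 = NOT T = F
w6 = w5 XOR w0 = F XOR T = T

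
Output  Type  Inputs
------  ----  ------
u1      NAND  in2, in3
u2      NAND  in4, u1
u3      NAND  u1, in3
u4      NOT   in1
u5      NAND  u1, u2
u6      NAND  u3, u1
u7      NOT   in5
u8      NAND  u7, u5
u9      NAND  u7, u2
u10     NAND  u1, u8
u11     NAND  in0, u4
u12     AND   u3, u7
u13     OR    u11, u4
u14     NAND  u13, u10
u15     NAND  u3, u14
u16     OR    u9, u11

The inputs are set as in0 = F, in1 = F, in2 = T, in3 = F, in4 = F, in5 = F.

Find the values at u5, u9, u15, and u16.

u1 = in2 NAND in3 = T NAND F = T
u2 = in4 NAND u1 = F NAND T = T
u3 = u1 NAND in3 = T NAND F = T
u4 = NOT in1 = NOT F = T
u5 = u1 NAND u2 = T NAND T = F
u7 = NOT in5 = NOT F = T
u8 = u7 NAND u5 = T NAND F = T
u9 = u7 NAND u2 = T NAND T = F
u10 = u1 NAND u8 = T NAND T = F
u11 = in0 NAND u4 = F NAND T = T
u13 = u11 OR u4 = T OR T = T
u14 = u13 NAND u10 = T NAND F = T
u15 = u3 NAND u14 = T NAND T = F
u16 = u9 OR u11 = F OR T = T

u5 = F, u9 = F, u15 = F, u16 = T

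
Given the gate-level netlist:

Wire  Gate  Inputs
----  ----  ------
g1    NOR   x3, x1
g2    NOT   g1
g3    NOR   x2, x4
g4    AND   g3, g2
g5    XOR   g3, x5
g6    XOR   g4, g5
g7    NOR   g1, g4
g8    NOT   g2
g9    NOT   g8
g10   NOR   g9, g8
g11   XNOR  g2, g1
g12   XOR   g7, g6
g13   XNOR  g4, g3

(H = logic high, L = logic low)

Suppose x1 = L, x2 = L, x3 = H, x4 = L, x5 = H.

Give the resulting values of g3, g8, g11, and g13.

g3 = H  g8 = L  g11 = L  g13 = H

g1 = x3 NOR x1 = H NOR L = L
g2 = NOT g1 = NOT L = H
g3 = x2 NOR x4 = L NOR L = H
g4 = g3 AND g2 = H AND H = H
g8 = NOT g2 = NOT H = L
g11 = g2 XNOR g1 = H XNOR L = L
g13 = g4 XNOR g3 = H XNOR H = H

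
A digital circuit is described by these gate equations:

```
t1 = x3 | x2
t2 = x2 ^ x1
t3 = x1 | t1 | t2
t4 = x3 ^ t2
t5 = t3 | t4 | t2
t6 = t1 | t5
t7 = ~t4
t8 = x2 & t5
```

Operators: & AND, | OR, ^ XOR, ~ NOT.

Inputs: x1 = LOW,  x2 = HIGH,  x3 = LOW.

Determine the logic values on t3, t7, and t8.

t3 = HIGH, t7 = LOW, t8 = HIGH

t1 = x3 OR x2 = LOW OR HIGH = HIGH
t2 = x2 XOR x1 = HIGH XOR LOW = HIGH
t3 = x1 OR t1 OR t2 = LOW OR HIGH OR HIGH = HIGH
t4 = x3 XOR t2 = LOW XOR HIGH = HIGH
t5 = t3 OR t4 OR t2 = HIGH OR HIGH OR HIGH = HIGH
t7 = NOT t4 = NOT HIGH = LOW
t8 = x2 AND t5 = HIGH AND HIGH = HIGH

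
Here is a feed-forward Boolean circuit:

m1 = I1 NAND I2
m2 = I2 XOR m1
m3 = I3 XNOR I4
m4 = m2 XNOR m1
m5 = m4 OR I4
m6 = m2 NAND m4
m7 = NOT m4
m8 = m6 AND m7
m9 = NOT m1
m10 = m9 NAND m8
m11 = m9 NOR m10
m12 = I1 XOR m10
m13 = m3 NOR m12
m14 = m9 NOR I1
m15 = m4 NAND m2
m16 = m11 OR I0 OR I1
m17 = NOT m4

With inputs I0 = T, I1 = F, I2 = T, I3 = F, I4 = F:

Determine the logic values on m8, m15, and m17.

m8 = T; m15 = T; m17 = T

m1 = I1 NAND I2 = F NAND T = T
m2 = I2 XOR m1 = T XOR T = F
m4 = m2 XNOR m1 = F XNOR T = F
m6 = m2 NAND m4 = F NAND F = T
m7 = NOT m4 = NOT F = T
m8 = m6 AND m7 = T AND T = T
m15 = m4 NAND m2 = F NAND F = T
m17 = NOT m4 = NOT F = T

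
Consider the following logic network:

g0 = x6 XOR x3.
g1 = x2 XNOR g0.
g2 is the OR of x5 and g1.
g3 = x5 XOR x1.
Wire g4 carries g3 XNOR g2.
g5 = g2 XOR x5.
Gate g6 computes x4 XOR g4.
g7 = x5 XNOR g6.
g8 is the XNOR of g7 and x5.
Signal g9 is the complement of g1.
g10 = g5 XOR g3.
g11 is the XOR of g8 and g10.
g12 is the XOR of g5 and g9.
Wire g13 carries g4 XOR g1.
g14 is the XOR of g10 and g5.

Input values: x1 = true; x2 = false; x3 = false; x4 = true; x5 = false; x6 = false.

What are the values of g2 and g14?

g0 = x6 XOR x3 = false XOR false = false
g1 = x2 XNOR g0 = false XNOR false = true
g2 = x5 OR g1 = false OR true = true
g3 = x5 XOR x1 = false XOR true = true
g5 = g2 XOR x5 = true XOR false = true
g10 = g5 XOR g3 = true XOR true = false
g14 = g10 XOR g5 = false XOR true = true

g2 = true  g14 = true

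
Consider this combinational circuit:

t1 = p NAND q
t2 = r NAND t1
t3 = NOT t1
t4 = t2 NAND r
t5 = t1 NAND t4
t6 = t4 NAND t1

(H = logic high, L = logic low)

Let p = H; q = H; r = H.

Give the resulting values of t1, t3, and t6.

t1 = L; t3 = H; t6 = H

t1 = p NAND q = H NAND H = L
t2 = r NAND t1 = H NAND L = H
t3 = NOT t1 = NOT L = H
t4 = t2 NAND r = H NAND H = L
t6 = t4 NAND t1 = L NAND L = H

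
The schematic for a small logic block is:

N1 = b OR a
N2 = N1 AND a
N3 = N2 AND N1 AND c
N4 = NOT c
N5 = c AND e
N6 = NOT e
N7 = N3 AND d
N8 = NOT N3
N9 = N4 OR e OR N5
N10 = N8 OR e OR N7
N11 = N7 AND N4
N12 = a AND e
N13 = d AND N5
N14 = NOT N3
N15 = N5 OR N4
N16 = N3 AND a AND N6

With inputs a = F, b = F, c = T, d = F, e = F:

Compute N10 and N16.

N10 = T  N16 = F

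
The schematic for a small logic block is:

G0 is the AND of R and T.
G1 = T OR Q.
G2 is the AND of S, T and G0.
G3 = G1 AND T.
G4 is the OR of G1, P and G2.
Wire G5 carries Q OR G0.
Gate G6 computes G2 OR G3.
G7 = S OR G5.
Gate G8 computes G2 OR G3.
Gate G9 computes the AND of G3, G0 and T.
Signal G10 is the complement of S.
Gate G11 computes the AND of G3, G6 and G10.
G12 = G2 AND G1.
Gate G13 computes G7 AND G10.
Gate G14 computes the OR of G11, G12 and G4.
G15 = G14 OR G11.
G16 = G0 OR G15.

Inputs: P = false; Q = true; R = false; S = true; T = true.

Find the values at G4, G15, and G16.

G4 = true  G15 = true  G16 = true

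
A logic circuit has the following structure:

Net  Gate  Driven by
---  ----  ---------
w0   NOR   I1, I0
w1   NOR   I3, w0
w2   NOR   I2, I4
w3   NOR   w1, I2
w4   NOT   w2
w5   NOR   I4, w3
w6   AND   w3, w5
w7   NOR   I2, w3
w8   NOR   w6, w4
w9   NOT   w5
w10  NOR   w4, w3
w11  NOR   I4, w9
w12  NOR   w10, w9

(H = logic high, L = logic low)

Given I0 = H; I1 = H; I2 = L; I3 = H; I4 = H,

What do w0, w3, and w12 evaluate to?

w0 = I1 NOR I0 = H NOR H = L
w1 = I3 NOR w0 = H NOR L = L
w2 = I2 NOR I4 = L NOR H = L
w3 = w1 NOR I2 = L NOR L = H
w4 = NOT w2 = NOT L = H
w5 = I4 NOR w3 = H NOR H = L
w9 = NOT w5 = NOT L = H
w10 = w4 NOR w3 = H NOR H = L
w12 = w10 NOR w9 = L NOR H = L

w0 = L  w3 = H  w12 = L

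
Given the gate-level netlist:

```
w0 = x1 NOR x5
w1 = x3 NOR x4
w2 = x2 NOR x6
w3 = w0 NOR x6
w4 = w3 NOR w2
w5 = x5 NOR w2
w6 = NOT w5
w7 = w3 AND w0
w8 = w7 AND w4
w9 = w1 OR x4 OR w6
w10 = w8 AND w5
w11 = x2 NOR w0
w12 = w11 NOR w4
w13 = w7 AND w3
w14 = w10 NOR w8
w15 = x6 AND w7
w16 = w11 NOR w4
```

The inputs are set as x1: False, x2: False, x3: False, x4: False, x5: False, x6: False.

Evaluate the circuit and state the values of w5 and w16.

w0 = x1 NOR x5 = False NOR False = True
w2 = x2 NOR x6 = False NOR False = True
w3 = w0 NOR x6 = True NOR False = False
w4 = w3 NOR w2 = False NOR True = False
w5 = x5 NOR w2 = False NOR True = False
w11 = x2 NOR w0 = False NOR True = False
w16 = w11 NOR w4 = False NOR False = True

w5 = False; w16 = True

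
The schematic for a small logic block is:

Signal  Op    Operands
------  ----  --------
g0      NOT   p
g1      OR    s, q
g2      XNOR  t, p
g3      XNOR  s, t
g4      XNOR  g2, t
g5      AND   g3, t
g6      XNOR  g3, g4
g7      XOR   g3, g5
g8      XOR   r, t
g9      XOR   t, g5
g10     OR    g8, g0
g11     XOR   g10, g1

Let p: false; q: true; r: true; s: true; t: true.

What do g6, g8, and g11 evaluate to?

g0 = NOT p = NOT false = true
g1 = s OR q = true OR true = true
g2 = t XNOR p = true XNOR false = false
g3 = s XNOR t = true XNOR true = true
g4 = g2 XNOR t = false XNOR true = false
g6 = g3 XNOR g4 = true XNOR false = false
g8 = r XOR t = true XOR true = false
g10 = g8 OR g0 = false OR true = true
g11 = g10 XOR g1 = true XOR true = false

g6 = false  g8 = false  g11 = false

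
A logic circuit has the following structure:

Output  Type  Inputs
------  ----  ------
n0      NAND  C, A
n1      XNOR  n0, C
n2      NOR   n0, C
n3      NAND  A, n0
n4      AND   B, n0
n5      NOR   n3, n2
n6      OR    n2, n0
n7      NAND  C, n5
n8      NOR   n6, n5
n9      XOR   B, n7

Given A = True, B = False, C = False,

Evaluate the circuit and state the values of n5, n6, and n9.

n5 = True, n6 = True, n9 = True

n0 = C NAND A = False NAND True = True
n2 = n0 NOR C = True NOR False = False
n3 = A NAND n0 = True NAND True = False
n5 = n3 NOR n2 = False NOR False = True
n6 = n2 OR n0 = False OR True = True
n7 = C NAND n5 = False NAND True = True
n9 = B XOR n7 = False XOR True = True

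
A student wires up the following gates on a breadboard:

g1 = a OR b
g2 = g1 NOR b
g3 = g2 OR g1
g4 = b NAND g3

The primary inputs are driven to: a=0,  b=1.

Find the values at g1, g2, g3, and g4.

g1 = a OR b = 0 OR 1 = 1
g2 = g1 NOR b = 1 NOR 1 = 0
g3 = g2 OR g1 = 0 OR 1 = 1
g4 = b NAND g3 = 1 NAND 1 = 0

g1 = 1  g2 = 0  g3 = 1  g4 = 0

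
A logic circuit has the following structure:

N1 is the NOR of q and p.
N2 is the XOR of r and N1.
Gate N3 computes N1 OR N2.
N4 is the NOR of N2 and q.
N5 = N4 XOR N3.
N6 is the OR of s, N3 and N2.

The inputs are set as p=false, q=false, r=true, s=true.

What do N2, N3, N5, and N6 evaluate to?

N2 = false; N3 = true; N5 = false; N6 = true

N1 = q NOR p = false NOR false = true
N2 = r XOR N1 = true XOR true = false
N3 = N1 OR N2 = true OR false = true
N4 = N2 NOR q = false NOR false = true
N5 = N4 XOR N3 = true XOR true = false
N6 = s OR N3 OR N2 = true OR true OR false = true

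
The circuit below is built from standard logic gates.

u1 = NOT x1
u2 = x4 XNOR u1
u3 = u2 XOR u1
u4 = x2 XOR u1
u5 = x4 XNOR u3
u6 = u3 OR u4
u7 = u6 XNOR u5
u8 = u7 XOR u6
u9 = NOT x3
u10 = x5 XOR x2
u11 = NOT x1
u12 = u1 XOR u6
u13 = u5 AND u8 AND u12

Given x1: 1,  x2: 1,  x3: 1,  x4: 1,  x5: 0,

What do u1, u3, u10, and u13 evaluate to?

u1 = 0  u3 = 0  u10 = 1  u13 = 0

u1 = NOT x1 = NOT 1 = 0
u2 = x4 XNOR u1 = 1 XNOR 0 = 0
u3 = u2 XOR u1 = 0 XOR 0 = 0
u4 = x2 XOR u1 = 1 XOR 0 = 1
u5 = x4 XNOR u3 = 1 XNOR 0 = 0
u6 = u3 OR u4 = 0 OR 1 = 1
u7 = u6 XNOR u5 = 1 XNOR 0 = 0
u8 = u7 XOR u6 = 0 XOR 1 = 1
u10 = x5 XOR x2 = 0 XOR 1 = 1
u12 = u1 XOR u6 = 0 XOR 1 = 1
u13 = u5 AND u8 AND u12 = 0 AND 1 AND 1 = 0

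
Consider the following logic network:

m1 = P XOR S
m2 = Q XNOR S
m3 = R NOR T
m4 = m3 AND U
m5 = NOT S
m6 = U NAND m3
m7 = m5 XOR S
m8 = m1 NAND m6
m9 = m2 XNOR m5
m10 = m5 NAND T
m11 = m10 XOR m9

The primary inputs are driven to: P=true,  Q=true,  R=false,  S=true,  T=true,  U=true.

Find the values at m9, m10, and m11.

m2 = Q XNOR S = true XNOR true = true
m5 = NOT S = NOT true = false
m9 = m2 XNOR m5 = true XNOR false = false
m10 = m5 NAND T = false NAND true = true
m11 = m10 XOR m9 = true XOR false = true

m9 = false, m10 = true, m11 = true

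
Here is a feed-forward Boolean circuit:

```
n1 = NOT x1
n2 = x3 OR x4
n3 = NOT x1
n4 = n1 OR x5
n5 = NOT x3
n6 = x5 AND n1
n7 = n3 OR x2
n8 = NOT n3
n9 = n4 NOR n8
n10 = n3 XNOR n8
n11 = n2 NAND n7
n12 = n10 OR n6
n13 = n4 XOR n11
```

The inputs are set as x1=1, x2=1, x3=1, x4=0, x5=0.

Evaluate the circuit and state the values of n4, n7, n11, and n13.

n1 = NOT x1 = NOT 1 = 0
n2 = x3 OR x4 = 1 OR 0 = 1
n3 = NOT x1 = NOT 1 = 0
n4 = n1 OR x5 = 0 OR 0 = 0
n7 = n3 OR x2 = 0 OR 1 = 1
n11 = n2 NAND n7 = 1 NAND 1 = 0
n13 = n4 XOR n11 = 0 XOR 0 = 0

n4 = 0, n7 = 1, n11 = 0, n13 = 0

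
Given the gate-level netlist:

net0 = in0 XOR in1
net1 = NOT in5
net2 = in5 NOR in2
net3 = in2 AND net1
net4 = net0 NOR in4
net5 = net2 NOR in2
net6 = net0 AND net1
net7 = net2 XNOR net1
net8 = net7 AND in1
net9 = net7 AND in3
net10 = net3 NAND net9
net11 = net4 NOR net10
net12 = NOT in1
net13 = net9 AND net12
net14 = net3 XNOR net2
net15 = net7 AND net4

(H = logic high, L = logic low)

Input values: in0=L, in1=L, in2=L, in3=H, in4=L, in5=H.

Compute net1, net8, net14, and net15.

net1 = L  net8 = L  net14 = H  net15 = H

net0 = in0 XOR in1 = L XOR L = L
net1 = NOT in5 = NOT H = L
net2 = in5 NOR in2 = H NOR L = L
net3 = in2 AND net1 = L AND L = L
net4 = net0 NOR in4 = L NOR L = H
net7 = net2 XNOR net1 = L XNOR L = H
net8 = net7 AND in1 = H AND L = L
net14 = net3 XNOR net2 = L XNOR L = H
net15 = net7 AND net4 = H AND H = H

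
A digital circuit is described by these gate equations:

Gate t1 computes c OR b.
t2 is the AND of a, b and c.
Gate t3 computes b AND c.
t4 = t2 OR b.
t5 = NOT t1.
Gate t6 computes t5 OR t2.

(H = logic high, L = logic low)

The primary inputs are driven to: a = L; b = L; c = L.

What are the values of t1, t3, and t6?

t1 = L; t3 = L; t6 = H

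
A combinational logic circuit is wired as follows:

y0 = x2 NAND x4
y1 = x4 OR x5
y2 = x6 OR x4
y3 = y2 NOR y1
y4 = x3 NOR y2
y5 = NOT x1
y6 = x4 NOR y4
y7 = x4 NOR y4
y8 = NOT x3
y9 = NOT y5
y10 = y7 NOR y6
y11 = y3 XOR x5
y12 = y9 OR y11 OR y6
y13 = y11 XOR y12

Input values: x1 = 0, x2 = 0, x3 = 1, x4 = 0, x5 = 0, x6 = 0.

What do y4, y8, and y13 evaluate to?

y1 = x4 OR x5 = 0 OR 0 = 0
y2 = x6 OR x4 = 0 OR 0 = 0
y3 = y2 NOR y1 = 0 NOR 0 = 1
y4 = x3 NOR y2 = 1 NOR 0 = 0
y5 = NOT x1 = NOT 0 = 1
y6 = x4 NOR y4 = 0 NOR 0 = 1
y8 = NOT x3 = NOT 1 = 0
y9 = NOT y5 = NOT 1 = 0
y11 = y3 XOR x5 = 1 XOR 0 = 1
y12 = y9 OR y11 OR y6 = 0 OR 1 OR 1 = 1
y13 = y11 XOR y12 = 1 XOR 1 = 0

y4 = 0; y8 = 0; y13 = 0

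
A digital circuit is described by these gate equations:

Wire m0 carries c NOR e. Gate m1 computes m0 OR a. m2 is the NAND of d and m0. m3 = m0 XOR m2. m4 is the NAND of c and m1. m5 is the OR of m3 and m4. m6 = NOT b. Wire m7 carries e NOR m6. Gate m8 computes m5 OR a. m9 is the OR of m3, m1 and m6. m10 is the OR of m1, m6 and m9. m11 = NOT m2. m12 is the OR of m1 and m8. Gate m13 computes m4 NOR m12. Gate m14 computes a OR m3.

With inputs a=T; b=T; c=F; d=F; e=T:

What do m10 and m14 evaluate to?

m10 = T, m14 = T

m0 = c NOR e = F NOR T = F
m1 = m0 OR a = F OR T = T
m2 = d NAND m0 = F NAND F = T
m3 = m0 XOR m2 = F XOR T = T
m6 = NOT b = NOT T = F
m9 = m3 OR m1 OR m6 = T OR T OR F = T
m10 = m1 OR m6 OR m9 = T OR F OR T = T
m14 = a OR m3 = T OR T = T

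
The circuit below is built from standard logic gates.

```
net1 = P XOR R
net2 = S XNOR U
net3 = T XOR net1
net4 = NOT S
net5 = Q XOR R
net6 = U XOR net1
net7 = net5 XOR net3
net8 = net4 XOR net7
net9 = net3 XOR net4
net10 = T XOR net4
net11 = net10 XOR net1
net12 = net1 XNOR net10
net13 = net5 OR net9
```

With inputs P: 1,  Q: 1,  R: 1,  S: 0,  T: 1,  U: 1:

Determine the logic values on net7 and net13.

net7 = 1, net13 = 0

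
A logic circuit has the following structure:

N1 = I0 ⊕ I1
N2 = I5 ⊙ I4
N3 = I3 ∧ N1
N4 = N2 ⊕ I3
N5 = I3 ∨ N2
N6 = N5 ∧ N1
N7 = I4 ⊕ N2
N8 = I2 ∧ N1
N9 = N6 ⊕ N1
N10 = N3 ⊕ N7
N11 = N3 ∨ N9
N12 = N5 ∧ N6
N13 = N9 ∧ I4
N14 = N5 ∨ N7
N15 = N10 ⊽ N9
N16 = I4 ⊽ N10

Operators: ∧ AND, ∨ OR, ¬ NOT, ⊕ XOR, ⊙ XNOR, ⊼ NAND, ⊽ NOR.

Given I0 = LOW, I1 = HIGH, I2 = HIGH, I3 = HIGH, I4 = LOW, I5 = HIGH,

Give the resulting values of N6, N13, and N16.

N6 = HIGH; N13 = LOW; N16 = LOW

N1 = I0 XOR I1 = LOW XOR HIGH = HIGH
N2 = I5 XNOR I4 = HIGH XNOR LOW = LOW
N3 = I3 AND N1 = HIGH AND HIGH = HIGH
N5 = I3 OR N2 = HIGH OR LOW = HIGH
N6 = N5 AND N1 = HIGH AND HIGH = HIGH
N7 = I4 XOR N2 = LOW XOR LOW = LOW
N9 = N6 XOR N1 = HIGH XOR HIGH = LOW
N10 = N3 XOR N7 = HIGH XOR LOW = HIGH
N13 = N9 AND I4 = LOW AND LOW = LOW
N16 = I4 NOR N10 = LOW NOR HIGH = LOW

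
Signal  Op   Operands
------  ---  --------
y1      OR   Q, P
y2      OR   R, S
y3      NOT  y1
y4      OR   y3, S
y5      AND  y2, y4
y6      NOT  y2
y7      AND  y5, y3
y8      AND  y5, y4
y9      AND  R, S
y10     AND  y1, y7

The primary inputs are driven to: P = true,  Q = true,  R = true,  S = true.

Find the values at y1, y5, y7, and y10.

y1 = true, y5 = true, y7 = false, y10 = false

y1 = Q OR P = true OR true = true
y2 = R OR S = true OR true = true
y3 = NOT y1 = NOT true = false
y4 = y3 OR S = false OR true = true
y5 = y2 AND y4 = true AND true = true
y7 = y5 AND y3 = true AND false = false
y10 = y1 AND y7 = true AND false = false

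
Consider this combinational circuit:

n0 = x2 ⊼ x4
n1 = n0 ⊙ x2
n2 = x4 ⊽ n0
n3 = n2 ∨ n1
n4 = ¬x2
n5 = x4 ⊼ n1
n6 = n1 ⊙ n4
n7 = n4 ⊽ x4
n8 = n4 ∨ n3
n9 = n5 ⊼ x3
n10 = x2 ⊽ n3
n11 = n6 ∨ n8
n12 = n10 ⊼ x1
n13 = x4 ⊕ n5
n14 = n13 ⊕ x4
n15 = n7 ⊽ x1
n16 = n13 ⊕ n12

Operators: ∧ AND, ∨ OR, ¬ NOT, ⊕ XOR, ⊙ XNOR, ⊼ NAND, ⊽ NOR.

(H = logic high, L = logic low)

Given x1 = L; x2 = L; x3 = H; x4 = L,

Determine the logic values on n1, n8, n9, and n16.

n0 = x2 NAND x4 = L NAND L = H
n1 = n0 XNOR x2 = H XNOR L = L
n2 = x4 NOR n0 = L NOR H = L
n3 = n2 OR n1 = L OR L = L
n4 = NOT x2 = NOT L = H
n5 = x4 NAND n1 = L NAND L = H
n8 = n4 OR n3 = H OR L = H
n9 = n5 NAND x3 = H NAND H = L
n10 = x2 NOR n3 = L NOR L = H
n12 = n10 NAND x1 = H NAND L = H
n13 = x4 XOR n5 = L XOR H = H
n16 = n13 XOR n12 = H XOR H = L

n1 = L; n8 = H; n9 = L; n16 = L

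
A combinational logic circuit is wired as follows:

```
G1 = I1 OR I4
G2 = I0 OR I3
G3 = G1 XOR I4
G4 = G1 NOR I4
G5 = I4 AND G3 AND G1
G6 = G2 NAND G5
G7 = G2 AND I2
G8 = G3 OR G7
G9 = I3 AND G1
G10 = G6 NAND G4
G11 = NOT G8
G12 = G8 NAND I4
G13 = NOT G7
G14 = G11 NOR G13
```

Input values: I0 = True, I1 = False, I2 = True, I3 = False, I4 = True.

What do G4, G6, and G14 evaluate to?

G1 = I1 OR I4 = False OR True = True
G2 = I0 OR I3 = True OR False = True
G3 = G1 XOR I4 = True XOR True = False
G4 = G1 NOR I4 = True NOR True = False
G5 = I4 AND G3 AND G1 = True AND False AND True = False
G6 = G2 NAND G5 = True NAND False = True
G7 = G2 AND I2 = True AND True = True
G8 = G3 OR G7 = False OR True = True
G11 = NOT G8 = NOT True = False
G13 = NOT G7 = NOT True = False
G14 = G11 NOR G13 = False NOR False = True

G4 = False, G6 = True, G14 = True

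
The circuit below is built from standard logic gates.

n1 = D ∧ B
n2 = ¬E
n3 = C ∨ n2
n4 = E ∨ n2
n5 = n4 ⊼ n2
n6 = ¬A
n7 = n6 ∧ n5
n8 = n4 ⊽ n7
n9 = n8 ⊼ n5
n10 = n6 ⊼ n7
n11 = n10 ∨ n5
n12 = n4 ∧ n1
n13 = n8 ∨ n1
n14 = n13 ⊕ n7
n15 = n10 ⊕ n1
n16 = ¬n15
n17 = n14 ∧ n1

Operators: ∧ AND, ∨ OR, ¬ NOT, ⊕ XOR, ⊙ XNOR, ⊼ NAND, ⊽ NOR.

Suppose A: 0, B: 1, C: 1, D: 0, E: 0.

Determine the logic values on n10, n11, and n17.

n1 = D AND B = 0 AND 1 = 0
n2 = NOT E = NOT 0 = 1
n4 = E OR n2 = 0 OR 1 = 1
n5 = n4 NAND n2 = 1 NAND 1 = 0
n6 = NOT A = NOT 0 = 1
n7 = n6 AND n5 = 1 AND 0 = 0
n8 = n4 NOR n7 = 1 NOR 0 = 0
n10 = n6 NAND n7 = 1 NAND 0 = 1
n11 = n10 OR n5 = 1 OR 0 = 1
n13 = n8 OR n1 = 0 OR 0 = 0
n14 = n13 XOR n7 = 0 XOR 0 = 0
n17 = n14 AND n1 = 0 AND 0 = 0

n10 = 1  n11 = 1  n17 = 0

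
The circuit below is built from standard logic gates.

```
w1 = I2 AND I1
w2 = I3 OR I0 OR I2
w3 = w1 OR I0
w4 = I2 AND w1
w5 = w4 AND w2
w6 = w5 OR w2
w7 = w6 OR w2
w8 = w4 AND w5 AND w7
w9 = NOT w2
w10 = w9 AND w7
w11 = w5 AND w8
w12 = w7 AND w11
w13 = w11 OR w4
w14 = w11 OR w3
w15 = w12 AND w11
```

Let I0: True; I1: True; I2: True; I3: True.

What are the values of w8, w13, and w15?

w8 = True; w13 = True; w15 = True

w1 = I2 AND I1 = True AND True = True
w2 = I3 OR I0 OR I2 = True OR True OR True = True
w4 = I2 AND w1 = True AND True = True
w5 = w4 AND w2 = True AND True = True
w6 = w5 OR w2 = True OR True = True
w7 = w6 OR w2 = True OR True = True
w8 = w4 AND w5 AND w7 = True AND True AND True = True
w11 = w5 AND w8 = True AND True = True
w12 = w7 AND w11 = True AND True = True
w13 = w11 OR w4 = True OR True = True
w15 = w12 AND w11 = True AND True = True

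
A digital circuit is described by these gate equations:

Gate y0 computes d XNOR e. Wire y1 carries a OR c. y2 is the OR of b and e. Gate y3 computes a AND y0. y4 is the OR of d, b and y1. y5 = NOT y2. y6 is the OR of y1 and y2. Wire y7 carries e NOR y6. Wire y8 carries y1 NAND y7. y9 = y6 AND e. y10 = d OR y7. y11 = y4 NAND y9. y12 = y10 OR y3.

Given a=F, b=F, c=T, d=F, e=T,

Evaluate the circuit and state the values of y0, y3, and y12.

y0 = F, y3 = F, y12 = F

y0 = d XNOR e = F XNOR T = F
y1 = a OR c = F OR T = T
y2 = b OR e = F OR T = T
y3 = a AND y0 = F AND F = F
y6 = y1 OR y2 = T OR T = T
y7 = e NOR y6 = T NOR T = F
y10 = d OR y7 = F OR F = F
y12 = y10 OR y3 = F OR F = F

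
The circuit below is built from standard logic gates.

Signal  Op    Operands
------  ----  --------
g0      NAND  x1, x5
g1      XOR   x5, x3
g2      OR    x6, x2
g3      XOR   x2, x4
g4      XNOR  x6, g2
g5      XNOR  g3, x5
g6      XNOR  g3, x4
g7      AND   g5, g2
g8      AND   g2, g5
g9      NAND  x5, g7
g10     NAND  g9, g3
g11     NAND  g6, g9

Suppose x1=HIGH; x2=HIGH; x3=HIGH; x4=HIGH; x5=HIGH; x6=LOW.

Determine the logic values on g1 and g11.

g1 = x5 XOR x3 = HIGH XOR HIGH = LOW
g2 = x6 OR x2 = LOW OR HIGH = HIGH
g3 = x2 XOR x4 = HIGH XOR HIGH = LOW
g5 = g3 XNOR x5 = LOW XNOR HIGH = LOW
g6 = g3 XNOR x4 = LOW XNOR HIGH = LOW
g7 = g5 AND g2 = LOW AND HIGH = LOW
g9 = x5 NAND g7 = HIGH NAND LOW = HIGH
g11 = g6 NAND g9 = LOW NAND HIGH = HIGH

g1 = LOW  g11 = HIGH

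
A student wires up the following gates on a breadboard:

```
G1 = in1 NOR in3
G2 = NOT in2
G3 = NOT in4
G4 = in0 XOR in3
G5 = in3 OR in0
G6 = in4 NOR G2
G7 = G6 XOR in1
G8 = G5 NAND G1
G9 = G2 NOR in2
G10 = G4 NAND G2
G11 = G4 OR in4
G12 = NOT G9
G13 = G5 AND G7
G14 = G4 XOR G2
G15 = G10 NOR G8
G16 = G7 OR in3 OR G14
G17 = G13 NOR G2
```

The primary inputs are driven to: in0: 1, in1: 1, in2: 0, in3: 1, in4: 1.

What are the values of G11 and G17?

G2 = NOT in2 = NOT 0 = 1
G4 = in0 XOR in3 = 1 XOR 1 = 0
G5 = in3 OR in0 = 1 OR 1 = 1
G6 = in4 NOR G2 = 1 NOR 1 = 0
G7 = G6 XOR in1 = 0 XOR 1 = 1
G11 = G4 OR in4 = 0 OR 1 = 1
G13 = G5 AND G7 = 1 AND 1 = 1
G17 = G13 NOR G2 = 1 NOR 1 = 0

G11 = 1, G17 = 0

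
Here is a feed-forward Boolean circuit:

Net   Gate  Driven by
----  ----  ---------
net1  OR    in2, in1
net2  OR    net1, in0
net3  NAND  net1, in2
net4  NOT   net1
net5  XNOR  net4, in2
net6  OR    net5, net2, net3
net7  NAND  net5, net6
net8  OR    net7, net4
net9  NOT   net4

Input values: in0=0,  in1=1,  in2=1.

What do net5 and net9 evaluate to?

net5 = 0; net9 = 1

net1 = in2 OR in1 = 1 OR 1 = 1
net4 = NOT net1 = NOT 1 = 0
net5 = net4 XNOR in2 = 0 XNOR 1 = 0
net9 = NOT net4 = NOT 0 = 1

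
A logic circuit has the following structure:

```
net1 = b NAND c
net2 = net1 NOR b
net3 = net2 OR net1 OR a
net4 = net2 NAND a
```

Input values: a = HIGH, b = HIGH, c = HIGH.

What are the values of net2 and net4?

net1 = b NAND c = HIGH NAND HIGH = LOW
net2 = net1 NOR b = LOW NOR HIGH = LOW
net4 = net2 NAND a = LOW NAND HIGH = HIGH

net2 = LOW, net4 = HIGH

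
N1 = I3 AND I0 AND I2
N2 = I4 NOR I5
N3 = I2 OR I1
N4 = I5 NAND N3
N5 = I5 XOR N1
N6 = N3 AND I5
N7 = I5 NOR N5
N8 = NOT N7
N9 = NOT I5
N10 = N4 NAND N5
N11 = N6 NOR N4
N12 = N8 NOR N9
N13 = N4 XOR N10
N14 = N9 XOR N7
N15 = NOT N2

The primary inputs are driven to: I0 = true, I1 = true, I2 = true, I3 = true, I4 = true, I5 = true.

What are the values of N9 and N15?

N9 = false  N15 = true

N2 = I4 NOR I5 = true NOR true = false
N9 = NOT I5 = NOT true = false
N15 = NOT N2 = NOT false = true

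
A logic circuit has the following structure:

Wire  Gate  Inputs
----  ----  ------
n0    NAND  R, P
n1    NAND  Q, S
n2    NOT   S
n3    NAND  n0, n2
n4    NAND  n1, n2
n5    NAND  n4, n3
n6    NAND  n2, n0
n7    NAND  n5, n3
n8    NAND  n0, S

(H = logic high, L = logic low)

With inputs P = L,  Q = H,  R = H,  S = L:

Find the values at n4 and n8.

n0 = R NAND P = H NAND L = H
n1 = Q NAND S = H NAND L = H
n2 = NOT S = NOT L = H
n4 = n1 NAND n2 = H NAND H = L
n8 = n0 NAND S = H NAND L = H

n4 = L, n8 = H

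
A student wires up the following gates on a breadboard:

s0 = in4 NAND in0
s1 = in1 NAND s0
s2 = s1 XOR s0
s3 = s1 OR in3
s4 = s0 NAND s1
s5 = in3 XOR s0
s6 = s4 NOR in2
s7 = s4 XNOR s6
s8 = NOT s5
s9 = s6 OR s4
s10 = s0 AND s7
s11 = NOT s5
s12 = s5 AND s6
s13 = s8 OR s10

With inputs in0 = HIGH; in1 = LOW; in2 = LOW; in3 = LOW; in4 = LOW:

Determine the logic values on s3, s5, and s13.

s3 = HIGH, s5 = HIGH, s13 = LOW

s0 = in4 NAND in0 = LOW NAND HIGH = HIGH
s1 = in1 NAND s0 = LOW NAND HIGH = HIGH
s3 = s1 OR in3 = HIGH OR LOW = HIGH
s4 = s0 NAND s1 = HIGH NAND HIGH = LOW
s5 = in3 XOR s0 = LOW XOR HIGH = HIGH
s6 = s4 NOR in2 = LOW NOR LOW = HIGH
s7 = s4 XNOR s6 = LOW XNOR HIGH = LOW
s8 = NOT s5 = NOT HIGH = LOW
s10 = s0 AND s7 = HIGH AND LOW = LOW
s13 = s8 OR s10 = LOW OR LOW = LOW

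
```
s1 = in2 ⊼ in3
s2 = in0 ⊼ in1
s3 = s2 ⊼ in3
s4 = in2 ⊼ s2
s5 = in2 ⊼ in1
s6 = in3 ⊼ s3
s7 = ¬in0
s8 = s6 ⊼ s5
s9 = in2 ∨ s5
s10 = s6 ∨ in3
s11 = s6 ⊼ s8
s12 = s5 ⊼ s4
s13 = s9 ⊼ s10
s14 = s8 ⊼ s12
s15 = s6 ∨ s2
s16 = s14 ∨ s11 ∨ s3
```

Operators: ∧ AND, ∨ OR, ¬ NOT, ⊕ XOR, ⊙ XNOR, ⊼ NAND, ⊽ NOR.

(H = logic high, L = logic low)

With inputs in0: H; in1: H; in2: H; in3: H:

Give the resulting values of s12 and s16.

s2 = in0 NAND in1 = H NAND H = L
s3 = s2 NAND in3 = L NAND H = H
s4 = in2 NAND s2 = H NAND L = H
s5 = in2 NAND in1 = H NAND H = L
s6 = in3 NAND s3 = H NAND H = L
s8 = s6 NAND s5 = L NAND L = H
s11 = s6 NAND s8 = L NAND H = H
s12 = s5 NAND s4 = L NAND H = H
s14 = s8 NAND s12 = H NAND H = L
s16 = s14 OR s11 OR s3 = L OR H OR H = H

s12 = H  s16 = H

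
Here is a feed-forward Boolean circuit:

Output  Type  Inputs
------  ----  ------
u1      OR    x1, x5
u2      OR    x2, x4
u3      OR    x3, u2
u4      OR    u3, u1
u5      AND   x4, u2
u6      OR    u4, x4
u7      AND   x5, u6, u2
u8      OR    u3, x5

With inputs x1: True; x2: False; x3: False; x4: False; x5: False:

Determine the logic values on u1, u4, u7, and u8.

u1 = True, u4 = True, u7 = False, u8 = False

u1 = x1 OR x5 = True OR False = True
u2 = x2 OR x4 = False OR False = False
u3 = x3 OR u2 = False OR False = False
u4 = u3 OR u1 = False OR True = True
u6 = u4 OR x4 = True OR False = True
u7 = x5 AND u6 AND u2 = False AND True AND False = False
u8 = u3 OR x5 = False OR False = False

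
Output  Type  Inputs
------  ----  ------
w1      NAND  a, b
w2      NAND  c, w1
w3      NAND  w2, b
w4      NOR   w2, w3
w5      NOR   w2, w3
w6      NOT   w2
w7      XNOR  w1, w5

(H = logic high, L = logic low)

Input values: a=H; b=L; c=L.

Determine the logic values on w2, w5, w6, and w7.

w2 = H  w5 = L  w6 = L  w7 = L

w1 = a NAND b = H NAND L = H
w2 = c NAND w1 = L NAND H = H
w3 = w2 NAND b = H NAND L = H
w5 = w2 NOR w3 = H NOR H = L
w6 = NOT w2 = NOT H = L
w7 = w1 XNOR w5 = H XNOR L = L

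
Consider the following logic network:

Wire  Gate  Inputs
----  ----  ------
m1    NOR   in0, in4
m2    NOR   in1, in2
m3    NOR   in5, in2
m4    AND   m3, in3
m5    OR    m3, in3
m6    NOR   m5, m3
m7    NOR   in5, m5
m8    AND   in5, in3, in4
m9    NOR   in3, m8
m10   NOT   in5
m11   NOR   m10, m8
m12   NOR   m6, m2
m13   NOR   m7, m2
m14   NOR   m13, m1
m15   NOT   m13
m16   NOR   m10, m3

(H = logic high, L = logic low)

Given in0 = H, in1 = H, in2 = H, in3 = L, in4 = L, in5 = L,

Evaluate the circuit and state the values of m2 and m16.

m2 = in1 NOR in2 = H NOR H = L
m3 = in5 NOR in2 = L NOR H = L
m10 = NOT in5 = NOT L = H
m16 = m10 NOR m3 = H NOR L = L

m2 = L; m16 = L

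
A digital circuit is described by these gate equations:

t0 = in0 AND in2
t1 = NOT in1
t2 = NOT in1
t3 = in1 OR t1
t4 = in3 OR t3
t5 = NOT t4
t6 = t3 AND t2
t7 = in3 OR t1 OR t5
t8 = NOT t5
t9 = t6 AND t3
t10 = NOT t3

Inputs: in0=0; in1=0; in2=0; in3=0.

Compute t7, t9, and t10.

t7 = 1, t9 = 1, t10 = 0

t1 = NOT in1 = NOT 0 = 1
t2 = NOT in1 = NOT 0 = 1
t3 = in1 OR t1 = 0 OR 1 = 1
t4 = in3 OR t3 = 0 OR 1 = 1
t5 = NOT t4 = NOT 1 = 0
t6 = t3 AND t2 = 1 AND 1 = 1
t7 = in3 OR t1 OR t5 = 0 OR 1 OR 0 = 1
t9 = t6 AND t3 = 1 AND 1 = 1
t10 = NOT t3 = NOT 1 = 0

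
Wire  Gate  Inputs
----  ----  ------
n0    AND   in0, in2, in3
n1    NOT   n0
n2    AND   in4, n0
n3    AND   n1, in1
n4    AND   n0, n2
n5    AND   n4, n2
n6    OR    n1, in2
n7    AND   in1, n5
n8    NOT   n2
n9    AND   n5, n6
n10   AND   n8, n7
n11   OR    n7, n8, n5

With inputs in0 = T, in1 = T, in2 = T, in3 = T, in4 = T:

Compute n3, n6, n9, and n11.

n0 = in0 AND in2 AND in3 = T AND T AND T = T
n1 = NOT n0 = NOT T = F
n2 = in4 AND n0 = T AND T = T
n3 = n1 AND in1 = F AND T = F
n4 = n0 AND n2 = T AND T = T
n5 = n4 AND n2 = T AND T = T
n6 = n1 OR in2 = F OR T = T
n7 = in1 AND n5 = T AND T = T
n8 = NOT n2 = NOT T = F
n9 = n5 AND n6 = T AND T = T
n11 = n7 OR n8 OR n5 = T OR F OR T = T

n3 = F; n6 = T; n9 = T; n11 = T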